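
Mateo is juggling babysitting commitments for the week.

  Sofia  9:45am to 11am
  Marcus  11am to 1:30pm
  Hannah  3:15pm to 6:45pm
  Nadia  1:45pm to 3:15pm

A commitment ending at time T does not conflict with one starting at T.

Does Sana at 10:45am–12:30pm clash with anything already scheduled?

Yes — it overlaps Marcus, Sofia

Sofia: starts 9:45am before Sana ends 12:30pm, and ends 11am after Sana starts 10:45am → overlap.
Marcus: starts 11am before Sana ends 12:30pm, and ends 1:30pm after Sana starts 10:45am → overlap.
Nadia: starts 1:45pm at or after Sana ends 12:30pm → clear.
Hannah: starts 3:15pm at or after Sana ends 12:30pm → clear.
Sana overlaps Sofia, Marcus.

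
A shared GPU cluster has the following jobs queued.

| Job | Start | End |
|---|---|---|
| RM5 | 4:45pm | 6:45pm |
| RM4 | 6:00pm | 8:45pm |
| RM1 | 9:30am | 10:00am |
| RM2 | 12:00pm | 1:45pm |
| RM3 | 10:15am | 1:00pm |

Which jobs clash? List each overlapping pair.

RM2 & RM3, RM4 & RM5

Sorted by start: RM1, RM3, RM2, RM5, RM4.
RM3 starts after RM1 ends; RM1 is clear from here.
RM2 starts before RM3 ends → RM3 and RM2 overlap.
RM5 starts after RM3 ends; RM3 is clear from here.
RM5 starts after RM2 ends; RM2 is clear from here.
RM4 starts before RM5 ends → RM5 and RM4 overlap.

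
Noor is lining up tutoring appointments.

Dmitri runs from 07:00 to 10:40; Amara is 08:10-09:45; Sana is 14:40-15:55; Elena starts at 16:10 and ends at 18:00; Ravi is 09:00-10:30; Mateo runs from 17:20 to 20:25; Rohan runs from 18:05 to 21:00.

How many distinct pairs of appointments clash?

5

Sorted by start: Dmitri, Amara, Ravi, Sana, Elena, Mateo, Rohan.
Amara starts before Dmitri ends → Dmitri and Amara overlap.
Ravi starts before Dmitri ends → Dmitri and Ravi overlap.
Sana starts after Dmitri ends, so Dmitri has no further overlaps.
Ravi starts before Amara ends → Amara and Ravi overlap.
Sana starts after Amara ends, so Amara has no further overlaps.
Sana starts after Ravi ends, so Ravi has no further overlaps.
Elena starts after Sana ends, so Sana has no further overlaps.
Mateo starts before Elena ends → Elena and Mateo overlap.
Rohan starts after Elena ends.
Rohan starts before Mateo ends → Mateo and Rohan overlap.
Overlapping pairs: Amara & Dmitri, Amara & Ravi, Dmitri & Ravi, Elena & Mateo, Mateo & Rohan — 5 in total.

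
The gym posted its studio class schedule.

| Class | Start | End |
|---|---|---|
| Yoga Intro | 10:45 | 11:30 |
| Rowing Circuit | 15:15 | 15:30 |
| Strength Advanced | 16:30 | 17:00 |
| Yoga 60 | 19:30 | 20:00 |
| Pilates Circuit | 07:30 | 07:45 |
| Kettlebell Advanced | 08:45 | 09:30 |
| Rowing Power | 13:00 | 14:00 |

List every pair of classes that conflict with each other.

Sorted by start: Pilates Circuit, Kettlebell Advanced, Yoga Intro, Rowing Power, Rowing Circuit, Strength Advanced, Yoga 60.
Kettlebell Advanced starts after Pilates Circuit ends, so nothing later overlaps Pilates Circuit either.
Yoga Intro starts after Kettlebell Advanced ends, so nothing later overlaps Kettlebell Advanced either.
Rowing Power starts after Yoga Intro ends, so nothing later overlaps Yoga Intro either.
Rowing Circuit starts after Rowing Power ends, so nothing later overlaps Rowing Power either.
Strength Advanced starts after Rowing Circuit ends, so nothing later overlaps Rowing Circuit either.
Yoga 60 starts after Strength Advanced ends.

no overlapping pairs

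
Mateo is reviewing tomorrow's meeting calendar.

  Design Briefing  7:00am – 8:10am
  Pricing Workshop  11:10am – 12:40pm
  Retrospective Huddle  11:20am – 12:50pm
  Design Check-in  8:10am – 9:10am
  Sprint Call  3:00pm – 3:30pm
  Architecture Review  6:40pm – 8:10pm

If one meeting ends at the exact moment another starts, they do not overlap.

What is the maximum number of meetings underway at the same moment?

Sweep the timeline, counting +1 at each start and −1 at each end (ends before starts at a tie):
7:00am start Design Briefing → 1
8:10am end Design Briefing → 0
8:10am start Design Check-in → 1
9:10am end Design Check-in → 0
11:10am start Pricing Workshop → 1
11:20am start Retrospective Huddle → 2
12:40pm end Pricing Workshop → 1
12:50pm end Retrospective Huddle → 0
3:00pm start Sprint Call → 1
3:30pm end Sprint Call → 0
6:40pm start Architecture Review → 1
8:10pm end Architecture Review → 0
Peak is 2, at 11:20am (Pricing Workshop, Retrospective Huddle).

2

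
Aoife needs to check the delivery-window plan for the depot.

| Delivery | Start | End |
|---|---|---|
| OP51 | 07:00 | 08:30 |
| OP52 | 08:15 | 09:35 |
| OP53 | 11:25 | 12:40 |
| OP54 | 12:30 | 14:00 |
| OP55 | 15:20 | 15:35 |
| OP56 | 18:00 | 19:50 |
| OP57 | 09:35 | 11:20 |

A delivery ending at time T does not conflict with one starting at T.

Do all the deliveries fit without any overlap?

Sorted by start: OP51, OP52, OP57, OP53, OP54, OP55, OP56.
OP52 starts before OP51 ends → OP51 and OP52 overlap.
That's a conflict, so the schedule is not conflict-free.

No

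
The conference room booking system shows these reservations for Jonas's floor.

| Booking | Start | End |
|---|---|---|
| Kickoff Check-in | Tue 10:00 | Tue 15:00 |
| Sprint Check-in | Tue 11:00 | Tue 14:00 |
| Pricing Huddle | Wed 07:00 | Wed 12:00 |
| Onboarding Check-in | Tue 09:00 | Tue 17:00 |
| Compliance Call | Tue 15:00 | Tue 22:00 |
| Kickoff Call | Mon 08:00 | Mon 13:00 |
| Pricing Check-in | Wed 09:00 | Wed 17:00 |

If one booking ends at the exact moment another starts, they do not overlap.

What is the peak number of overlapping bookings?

Sort all start/end points and keep a running count:
Mon 08:00 start Kickoff Call → 1
Mon 13:00 end Kickoff Call → 0
Tue 09:00 start Onboarding Check-in → 1
Tue 10:00 start Kickoff Check-in → 2
Tue 11:00 start Sprint Check-in → 3
Tue 14:00 end Sprint Check-in → 2
Tue 15:00 end Kickoff Check-in → 1
Tue 15:00 start Compliance Call → 2
Tue 17:00 end Onboarding Check-in → 1
Tue 22:00 end Compliance Call → 0
Wed 07:00 start Pricing Huddle → 1
Wed 09:00 start Pricing Check-in → 2
Wed 12:00 end Pricing Huddle → 1
Wed 17:00 end Pricing Check-in → 0
Peak is 3, at Tue 11:00 (Kickoff Check-in, Onboarding Check-in, Sprint Check-in).

3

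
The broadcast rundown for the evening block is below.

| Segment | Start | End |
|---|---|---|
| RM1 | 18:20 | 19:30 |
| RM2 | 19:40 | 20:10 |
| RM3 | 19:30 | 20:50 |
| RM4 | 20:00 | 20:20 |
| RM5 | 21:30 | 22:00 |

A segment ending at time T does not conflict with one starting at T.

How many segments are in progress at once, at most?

3

Sort all start/end points and keep a running count:
18:20 start RM1 → 1
19:30 end RM1 → 0
19:30 start RM3 → 1
19:40 start RM2 → 2
20:00 start RM4 → 3
20:10 end RM2 → 2
20:20 end RM4 → 1
20:50 end RM3 → 0
21:30 start RM5 → 1
22:00 end RM5 → 0
Peak is 3, at 20:00 (RM2, RM3, RM4).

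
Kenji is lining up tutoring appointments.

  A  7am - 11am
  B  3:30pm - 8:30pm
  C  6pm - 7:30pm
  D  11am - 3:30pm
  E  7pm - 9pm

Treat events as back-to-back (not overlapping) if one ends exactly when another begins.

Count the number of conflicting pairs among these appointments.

Check each pair: they overlap iff neither finishes before the other starts.
Sorted by start: A, D, B, C, E.
D starts exactly when A ends (back-to-back, no overlap); A is clear from here.
B starts exactly when D ends (back-to-back, no overlap); D is clear from here.
C starts before B ends → B and C overlap.
E starts before B ends → B and E overlap.
E starts before C ends → C and E overlap.
Overlapping pairs: B & C, B & E, C & E — 3 in total.

3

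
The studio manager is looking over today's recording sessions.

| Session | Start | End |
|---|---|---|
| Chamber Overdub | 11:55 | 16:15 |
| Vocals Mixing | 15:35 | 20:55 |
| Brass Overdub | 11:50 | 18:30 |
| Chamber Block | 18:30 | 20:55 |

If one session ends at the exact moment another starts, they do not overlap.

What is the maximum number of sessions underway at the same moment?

Walk through starts and ends in time order (an end at T is processed before a start at T):
11:50 start Brass Overdub → 1
11:55 start Chamber Overdub → 2
15:35 start Vocals Mixing → 3
16:15 end Chamber Overdub → 2
18:30 end Brass Overdub → 1
18:30 start Chamber Block → 2
20:55 end Chamber Block → 1
20:55 end Vocals Mixing → 0
Peak is 3, at 15:35 (Brass Overdub, Chamber Overdub, Vocals Mixing).

3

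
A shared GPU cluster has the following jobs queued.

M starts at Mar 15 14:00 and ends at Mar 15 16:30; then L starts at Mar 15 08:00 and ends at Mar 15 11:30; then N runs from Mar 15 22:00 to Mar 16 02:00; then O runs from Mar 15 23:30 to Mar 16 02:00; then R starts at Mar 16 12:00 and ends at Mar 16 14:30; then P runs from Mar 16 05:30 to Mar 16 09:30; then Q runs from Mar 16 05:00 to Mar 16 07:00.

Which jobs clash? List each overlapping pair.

Sorted by start: L, M, N, O, Q, P, R.
M starts after L ends, so L has no further overlaps.
N starts after M ends, so M has no further overlaps.
O starts before N ends → N and O overlap.
Q starts after N ends, so N has no further overlaps.
Q starts after O ends, so O has no further overlaps.
P starts before Q ends → Q and P overlap.
R starts after Q ends.
R starts after P ends.

N & O, P & Q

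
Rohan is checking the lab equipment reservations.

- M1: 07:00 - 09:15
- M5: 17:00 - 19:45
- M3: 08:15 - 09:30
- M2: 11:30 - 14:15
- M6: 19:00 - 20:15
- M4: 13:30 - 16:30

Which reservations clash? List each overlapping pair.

Sorted by start: M1, M3, M2, M4, M5, M6.
M3 starts before M1 ends → M1 and M3 overlap.
M2 starts after M1 ends, so M1 has no further overlaps.
M2 starts after M3 ends, so M3 has no further overlaps.
M4 starts before M2 ends → M2 and M4 overlap.
M5 starts after M2 ends, so M2 has no further overlaps.
M5 starts after M4 ends, so M4 has no further overlaps.
M6 starts before M5 ends → M5 and M6 overlap.

M1 & M3, M2 & M4, M5 & M6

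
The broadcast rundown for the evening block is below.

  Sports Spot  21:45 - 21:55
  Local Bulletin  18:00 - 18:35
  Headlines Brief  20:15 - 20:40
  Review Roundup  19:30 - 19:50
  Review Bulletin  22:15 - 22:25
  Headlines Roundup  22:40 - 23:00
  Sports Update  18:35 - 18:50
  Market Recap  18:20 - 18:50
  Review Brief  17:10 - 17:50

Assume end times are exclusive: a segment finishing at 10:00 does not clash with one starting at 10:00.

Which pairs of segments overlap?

Local Bulletin & Market Recap, Market Recap & Sports Update

Check each pair: they overlap iff neither finishes before the other starts.
Sorted by start: Review Brief, Local Bulletin, Market Recap, Sports Update, Review Roundup, Headlines Brief, Sports Spot, Review Bulletin, Headlines Roundup.
Local Bulletin starts after Review Brief ends, so Review Brief has no further overlaps.
Market Recap starts before Local Bulletin ends → Local Bulletin and Market Recap overlap.
Sports Update starts exactly when Local Bulletin ends (back-to-back, no overlap), so Local Bulletin has no further overlaps.
Sports Update starts before Market Recap ends → Market Recap and Sports Update overlap.
Review Roundup starts after Market Recap ends, so Market Recap has no further overlaps.
Review Roundup starts after Sports Update ends, so Sports Update has no further overlaps.
Headlines Brief starts after Review Roundup ends, so Review Roundup has no further overlaps.
Sports Spot starts after Headlines Brief ends, so Headlines Brief has no further overlaps.
Review Bulletin starts after Sports Spot ends, so Sports Spot has no further overlaps.
Headlines Roundup starts after Review Bulletin ends.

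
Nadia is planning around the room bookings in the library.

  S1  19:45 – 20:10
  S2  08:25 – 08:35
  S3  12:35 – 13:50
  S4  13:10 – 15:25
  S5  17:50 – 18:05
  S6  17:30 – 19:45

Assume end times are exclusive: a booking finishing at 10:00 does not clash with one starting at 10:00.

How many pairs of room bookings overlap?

Check each pair: they overlap iff neither finishes before the other starts.
Sorted by start: S2, S3, S4, S6, S5, S1.
S3 starts after S2 ends — done with S2.
S4 starts before S3 ends → S3 and S4 overlap.
S6 starts after S3 ends — done with S3.
S6 starts after S4 ends — done with S4.
S5 starts before S6 ends → S6 and S5 overlap.
S1 starts exactly when S6 ends (back-to-back, no overlap).
S1 starts after S5 ends.
Overlapping pairs: S3 & S4, S5 & S6 — 2 in total.

2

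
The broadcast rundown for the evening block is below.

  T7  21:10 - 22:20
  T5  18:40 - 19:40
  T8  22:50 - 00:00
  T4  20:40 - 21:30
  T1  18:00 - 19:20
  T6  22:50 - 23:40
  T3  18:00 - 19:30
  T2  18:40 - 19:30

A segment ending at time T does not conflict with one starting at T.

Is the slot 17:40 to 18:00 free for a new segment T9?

Yes — the slot is free

T1: starts 18:00 at or after T9 ends 18:00 → clear.
T3: starts 18:00 at or after T9 ends 18:00 → clear.
T2: starts 18:40 at or after T9 ends 18:00 → clear.
T5: starts 18:40 at or after T9 ends 18:00 → clear.
T4: starts 20:40 at or after T9 ends 18:00 → clear.
T7: starts 21:10 at or after T9 ends 18:00 → clear.
T6: starts 22:50 at or after T9 ends 18:00 → clear.
T8: starts 22:50 at or after T9 ends 18:00 → clear.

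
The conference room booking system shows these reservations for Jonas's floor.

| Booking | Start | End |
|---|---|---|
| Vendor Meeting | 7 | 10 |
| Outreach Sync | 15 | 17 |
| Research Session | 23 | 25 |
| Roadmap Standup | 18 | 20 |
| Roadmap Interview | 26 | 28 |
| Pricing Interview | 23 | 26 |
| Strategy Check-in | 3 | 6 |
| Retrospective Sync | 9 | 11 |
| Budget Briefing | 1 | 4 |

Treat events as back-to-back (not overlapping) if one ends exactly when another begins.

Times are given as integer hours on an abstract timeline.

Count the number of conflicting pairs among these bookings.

Two intervals overlap when each starts before the other ends.
Sorted by start: Budget Briefing, Strategy Check-in, Vendor Meeting, Retrospective Sync, Outreach Sync, Roadmap Standup, Pricing Interview, Research Session, Roadmap Interview.
Strategy Check-in starts before Budget Briefing ends → Budget Briefing and Strategy Check-in overlap.
Vendor Meeting starts after Budget Briefing ends — done with Budget Briefing.
Vendor Meeting starts after Strategy Check-in ends — done with Strategy Check-in.
Retrospective Sync starts before Vendor Meeting ends → Vendor Meeting and Retrospective Sync overlap.
Outreach Sync starts after Vendor Meeting ends — done with Vendor Meeting.
Outreach Sync starts after Retrospective Sync ends — done with Retrospective Sync.
Roadmap Standup starts after Outreach Sync ends — done with Outreach Sync.
Pricing Interview starts after Roadmap Standup ends — done with Roadmap Standup.
Research Session starts before Pricing Interview ends → Pricing Interview and Research Session overlap.
Roadmap Interview starts exactly when Pricing Interview ends (back-to-back, no overlap).
Roadmap Interview starts after Research Session ends.
Overlapping pairs: Budget Briefing & Strategy Check-in, Pricing Interview & Research Session, Retrospective Sync & Vendor Meeting — 3 in total.

3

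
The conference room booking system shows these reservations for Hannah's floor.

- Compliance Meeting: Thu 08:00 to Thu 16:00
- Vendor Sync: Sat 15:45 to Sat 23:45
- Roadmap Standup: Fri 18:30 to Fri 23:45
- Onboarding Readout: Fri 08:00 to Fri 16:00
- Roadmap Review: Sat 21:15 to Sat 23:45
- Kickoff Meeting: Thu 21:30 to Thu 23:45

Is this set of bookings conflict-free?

No

Sorted by start: Compliance Meeting, Kickoff Meeting, Onboarding Readout, Roadmap Standup, Vendor Sync, Roadmap Review.
Kickoff Meeting starts after Compliance Meeting ends, so Compliance Meeting has no further overlaps.
Onboarding Readout starts after Kickoff Meeting ends, so Kickoff Meeting has no further overlaps.
Roadmap Standup starts after Onboarding Readout ends, so Onboarding Readout has no further overlaps.
Vendor Sync starts after Roadmap Standup ends, so Roadmap Standup has no further overlaps.
Roadmap Review starts before Vendor Sync ends → Vendor Sync and Roadmap Review overlap.
That's a conflict, so the schedule is not conflict-free.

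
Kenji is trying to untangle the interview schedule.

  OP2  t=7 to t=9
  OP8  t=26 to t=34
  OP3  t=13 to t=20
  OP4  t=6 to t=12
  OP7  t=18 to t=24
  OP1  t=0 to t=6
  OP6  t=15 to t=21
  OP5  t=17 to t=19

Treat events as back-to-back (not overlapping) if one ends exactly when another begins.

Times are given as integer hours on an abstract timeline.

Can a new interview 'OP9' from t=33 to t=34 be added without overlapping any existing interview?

OP1: ends t=6 at or before OP9 starts t=33 → clear.
OP4: ends t=12 at or before OP9 starts t=33 → clear.
OP2: ends t=9 at or before OP9 starts t=33 → clear.
OP3: ends t=20 at or before OP9 starts t=33 → clear.
OP6: ends t=21 at or before OP9 starts t=33 → clear.
OP5: ends t=19 at or before OP9 starts t=33 → clear.
OP7: ends t=24 at or before OP9 starts t=33 → clear.
OP8: starts t=26 before OP9 ends t=34, and ends t=34 after OP9 starts t=33 → overlap.
OP9 overlaps OP8.

No — it overlaps OP8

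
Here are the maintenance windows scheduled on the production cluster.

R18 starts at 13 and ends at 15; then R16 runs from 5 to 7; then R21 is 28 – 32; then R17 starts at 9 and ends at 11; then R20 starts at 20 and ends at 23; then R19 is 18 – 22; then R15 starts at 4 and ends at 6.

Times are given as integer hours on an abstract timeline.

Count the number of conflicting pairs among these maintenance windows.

2

Check each pair: they overlap iff neither finishes before the other starts.
Sorted by start: R15, R16, R17, R18, R19, R20, R21.
R16 starts before R15 ends → R15 and R16 overlap.
R17 starts after R15 ends — done with R15.
R17 starts after R16 ends — done with R16.
R18 starts after R17 ends — done with R17.
R19 starts after R18 ends — done with R18.
R20 starts before R19 ends → R19 and R20 overlap.
R21 starts after R19 ends.
R21 starts after R20 ends.
Overlapping pairs: R15 & R16, R19 & R20 — 2 in total.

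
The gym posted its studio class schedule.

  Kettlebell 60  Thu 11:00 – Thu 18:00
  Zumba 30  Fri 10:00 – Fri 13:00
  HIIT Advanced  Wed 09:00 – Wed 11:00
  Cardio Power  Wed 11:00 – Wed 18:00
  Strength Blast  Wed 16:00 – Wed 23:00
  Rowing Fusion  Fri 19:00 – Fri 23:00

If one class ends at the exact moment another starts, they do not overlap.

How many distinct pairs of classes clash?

Sorted by start: HIIT Advanced, Cardio Power, Strength Blast, Kettlebell 60, Zumba 30, Rowing Fusion.
Cardio Power starts exactly when HIIT Advanced ends (back-to-back, no overlap); HIIT Advanced is clear from here.
Strength Blast starts before Cardio Power ends → Cardio Power and Strength Blast overlap.
Kettlebell 60 starts after Cardio Power ends; Cardio Power is clear from here.
Kettlebell 60 starts after Strength Blast ends; Strength Blast is clear from here.
Zumba 30 starts after Kettlebell 60 ends; Kettlebell 60 is clear from here.
Rowing Fusion starts after Zumba 30 ends.
Overlapping pairs: Cardio Power & Strength Blast — 1 in total.

1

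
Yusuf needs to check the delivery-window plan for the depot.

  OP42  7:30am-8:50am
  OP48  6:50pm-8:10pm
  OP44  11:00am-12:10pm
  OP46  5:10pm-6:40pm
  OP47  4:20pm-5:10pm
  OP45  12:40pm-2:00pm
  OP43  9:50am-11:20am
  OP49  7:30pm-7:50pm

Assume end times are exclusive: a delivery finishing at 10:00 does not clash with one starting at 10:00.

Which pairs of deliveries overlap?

Check each pair: they overlap iff neither finishes before the other starts.
Sorted by start: OP42, OP43, OP44, OP45, OP47, OP46, OP48, OP49.
OP43 starts after OP42 ends — done with OP42.
OP44 starts before OP43 ends → OP43 and OP44 overlap.
OP45 starts after OP43 ends — done with OP43.
OP45 starts after OP44 ends — done with OP44.
OP47 starts after OP45 ends — done with OP45.
OP46 starts exactly when OP47 ends (back-to-back, no overlap) — done with OP47.
OP48 starts after OP46 ends — done with OP46.
OP49 starts before OP48 ends → OP48 and OP49 overlap.

OP43 & OP44, OP48 & OP49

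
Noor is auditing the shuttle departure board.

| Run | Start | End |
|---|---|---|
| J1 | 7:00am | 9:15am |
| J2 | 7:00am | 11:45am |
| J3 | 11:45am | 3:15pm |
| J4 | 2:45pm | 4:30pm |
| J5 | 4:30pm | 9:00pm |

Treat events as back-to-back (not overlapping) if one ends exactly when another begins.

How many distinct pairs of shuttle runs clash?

Sorted by start: J1, J2, J3, J4, J5.
J2 starts before J1 ends → J1 and J2 overlap.
J3 starts after J1 ends — done with J1.
J3 starts exactly when J2 ends (back-to-back, no overlap) — done with J2.
J4 starts before J3 ends → J3 and J4 overlap.
J5 starts after J3 ends.
J5 starts exactly when J4 ends (back-to-back, no overlap).
Overlapping pairs: J1 & J2, J3 & J4 — 2 in total.

2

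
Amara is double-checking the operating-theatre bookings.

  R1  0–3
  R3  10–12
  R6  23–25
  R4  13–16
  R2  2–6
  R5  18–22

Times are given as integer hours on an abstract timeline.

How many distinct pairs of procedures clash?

Check each pair: they overlap iff neither finishes before the other starts.
Sorted by start: R1, R2, R3, R4, R5, R6.
R2 starts before R1 ends → R1 and R2 overlap.
R3 starts after R1 ends — done with R1.
R3 starts after R2 ends — done with R2.
R4 starts after R3 ends — done with R3.
R5 starts after R4 ends — done with R4.
R6 starts after R5 ends.
Overlapping pairs: R1 & R2 — 1 in total.

1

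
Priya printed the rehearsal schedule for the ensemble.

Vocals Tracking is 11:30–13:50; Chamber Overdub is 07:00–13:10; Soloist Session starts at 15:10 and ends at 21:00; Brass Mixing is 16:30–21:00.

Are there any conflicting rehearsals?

Yes

Sorted by start: Chamber Overdub, Vocals Tracking, Soloist Session, Brass Mixing.
Vocals Tracking starts before Chamber Overdub ends → Chamber Overdub and Vocals Tracking overlap.
That's a conflict, so the schedule is not conflict-free.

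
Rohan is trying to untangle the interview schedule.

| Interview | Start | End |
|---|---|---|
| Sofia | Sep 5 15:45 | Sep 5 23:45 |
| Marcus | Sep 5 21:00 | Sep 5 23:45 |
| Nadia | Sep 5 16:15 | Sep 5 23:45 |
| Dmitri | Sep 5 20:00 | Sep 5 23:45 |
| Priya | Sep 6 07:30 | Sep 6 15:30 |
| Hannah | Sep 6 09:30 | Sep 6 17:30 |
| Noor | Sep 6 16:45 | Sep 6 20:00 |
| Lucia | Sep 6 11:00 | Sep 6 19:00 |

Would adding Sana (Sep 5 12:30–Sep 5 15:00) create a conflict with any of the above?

Sofia: starts Sep 5 15:45 at or after Sana ends Sep 5 15:00 → clear.
Nadia: starts Sep 5 16:15 at or after Sana ends Sep 5 15:00 → clear.
Dmitri: starts Sep 5 20:00 at or after Sana ends Sep 5 15:00 → clear.
Marcus: starts Sep 5 21:00 at or after Sana ends Sep 5 15:00 → clear.
Priya: starts Sep 6 07:30 at or after Sana ends Sep 5 15:00 → clear.
Hannah: starts Sep 6 09:30 at or after Sana ends Sep 5 15:00 → clear.
Lucia: starts Sep 6 11:00 at or after Sana ends Sep 5 15:00 → clear.
Noor: starts Sep 6 16:45 at or after Sana ends Sep 5 15:00 → clear.

No — it doesn't clash with anything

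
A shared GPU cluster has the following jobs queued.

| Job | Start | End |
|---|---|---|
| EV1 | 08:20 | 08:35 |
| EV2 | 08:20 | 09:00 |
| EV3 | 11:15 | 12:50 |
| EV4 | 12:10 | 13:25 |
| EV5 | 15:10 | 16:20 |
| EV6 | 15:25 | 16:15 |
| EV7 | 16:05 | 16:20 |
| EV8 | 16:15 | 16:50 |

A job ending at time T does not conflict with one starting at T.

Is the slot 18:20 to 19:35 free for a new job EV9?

Yes — the slot is free

EV1: ends 08:35 at or before EV9 starts 18:20 → clear.
EV2: ends 09:00 at or before EV9 starts 18:20 → clear.
EV3: ends 12:50 at or before EV9 starts 18:20 → clear.
EV4: ends 13:25 at or before EV9 starts 18:20 → clear.
EV5: ends 16:20 at or before EV9 starts 18:20 → clear.
EV6: ends 16:15 at or before EV9 starts 18:20 → clear.
EV7: ends 16:20 at or before EV9 starts 18:20 → clear.
EV8: ends 16:50 at or before EV9 starts 18:20 → clear.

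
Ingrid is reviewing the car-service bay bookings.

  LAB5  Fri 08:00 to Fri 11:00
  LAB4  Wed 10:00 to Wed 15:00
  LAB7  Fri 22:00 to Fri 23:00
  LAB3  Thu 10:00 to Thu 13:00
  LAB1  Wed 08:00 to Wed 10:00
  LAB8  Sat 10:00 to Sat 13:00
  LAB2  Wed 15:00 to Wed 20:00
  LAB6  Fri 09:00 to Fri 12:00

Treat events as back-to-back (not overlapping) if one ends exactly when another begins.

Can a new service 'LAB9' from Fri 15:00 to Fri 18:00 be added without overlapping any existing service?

Yes — the slot is free

LAB1: ends Wed 10:00 at or before LAB9 starts Fri 15:00 → clear.
LAB4: ends Wed 15:00 at or before LAB9 starts Fri 15:00 → clear.
LAB2: ends Wed 20:00 at or before LAB9 starts Fri 15:00 → clear.
LAB3: ends Thu 13:00 at or before LAB9 starts Fri 15:00 → clear.
LAB5: ends Fri 11:00 at or before LAB9 starts Fri 15:00 → clear.
LAB6: ends Fri 12:00 at or before LAB9 starts Fri 15:00 → clear.
LAB7: starts Fri 22:00 at or after LAB9 ends Fri 18:00 → clear.
LAB8: starts Sat 10:00 at or after LAB9 ends Fri 18:00 → clear.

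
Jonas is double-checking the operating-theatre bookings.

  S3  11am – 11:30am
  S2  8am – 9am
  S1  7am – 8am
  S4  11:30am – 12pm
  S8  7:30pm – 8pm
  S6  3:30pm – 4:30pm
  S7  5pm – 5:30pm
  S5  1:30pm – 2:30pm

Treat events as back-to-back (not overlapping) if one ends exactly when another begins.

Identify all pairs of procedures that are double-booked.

no conflicts

Sorted by start: S1, S2, S3, S4, S5, S6, S7, S8.
S2 starts exactly when S1 ends (back-to-back, no overlap); S1 is clear from here.
S3 starts after S2 ends; S2 is clear from here.
S4 starts exactly when S3 ends (back-to-back, no overlap); S3 is clear from here.
S5 starts after S4 ends; S4 is clear from here.
S6 starts after S5 ends; S5 is clear from here.
S7 starts after S6 ends; S6 is clear from here.
S8 starts after S7 ends.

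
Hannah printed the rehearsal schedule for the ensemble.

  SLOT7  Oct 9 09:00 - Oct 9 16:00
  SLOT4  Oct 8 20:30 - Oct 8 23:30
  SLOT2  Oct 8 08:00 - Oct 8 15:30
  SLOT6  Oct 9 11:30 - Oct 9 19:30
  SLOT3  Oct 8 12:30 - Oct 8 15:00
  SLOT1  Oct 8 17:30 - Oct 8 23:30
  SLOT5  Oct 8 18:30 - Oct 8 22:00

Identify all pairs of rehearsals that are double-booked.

Check each pair: they overlap iff neither finishes before the other starts.
Sorted by start: SLOT2, SLOT3, SLOT1, SLOT5, SLOT4, SLOT7, SLOT6.
SLOT3 starts before SLOT2 ends → SLOT2 and SLOT3 overlap.
SLOT1 starts after SLOT2 ends, so nothing later overlaps SLOT2 either.
SLOT1 starts after SLOT3 ends, so nothing later overlaps SLOT3 either.
SLOT5 starts before SLOT1 ends → SLOT1 and SLOT5 overlap.
SLOT4 starts before SLOT1 ends → SLOT1 and SLOT4 overlap.
SLOT7 starts after SLOT1 ends, so nothing later overlaps SLOT1 either.
SLOT4 starts before SLOT5 ends → SLOT5 and SLOT4 overlap.
SLOT7 starts after SLOT5 ends, so nothing later overlaps SLOT5 either.
SLOT7 starts after SLOT4 ends, so nothing later overlaps SLOT4 either.
SLOT6 starts before SLOT7 ends → SLOT7 and SLOT6 overlap.

SLOT1 & SLOT4, SLOT1 & SLOT5, SLOT2 & SLOT3, SLOT4 & SLOT5, SLOT6 & SLOT7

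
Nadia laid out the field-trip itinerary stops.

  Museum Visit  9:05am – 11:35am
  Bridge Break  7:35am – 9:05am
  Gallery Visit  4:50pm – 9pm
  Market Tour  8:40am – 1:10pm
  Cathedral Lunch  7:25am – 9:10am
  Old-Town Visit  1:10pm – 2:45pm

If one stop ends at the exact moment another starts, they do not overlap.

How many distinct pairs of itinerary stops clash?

5

Sorted by start: Cathedral Lunch, Bridge Break, Market Tour, Museum Visit, Old-Town Visit, Gallery Visit.
Bridge Break starts before Cathedral Lunch ends → Cathedral Lunch and Bridge Break overlap.
Market Tour starts before Cathedral Lunch ends → Cathedral Lunch and Market Tour overlap.
Museum Visit starts before Cathedral Lunch ends → Cathedral Lunch and Museum Visit overlap.
Old-Town Visit starts after Cathedral Lunch ends, so Cathedral Lunch has no further overlaps.
Market Tour starts before Bridge Break ends → Bridge Break and Market Tour overlap.
Museum Visit starts exactly when Bridge Break ends (back-to-back, no overlap), so Bridge Break has no further overlaps.
Museum Visit starts before Market Tour ends → Market Tour and Museum Visit overlap.
Old-Town Visit starts exactly when Market Tour ends (back-to-back, no overlap), so Market Tour has no further overlaps.
Old-Town Visit starts after Museum Visit ends, so Museum Visit has no further overlaps.
Gallery Visit starts after Old-Town Visit ends.
Overlapping pairs: Bridge Break & Cathedral Lunch, Bridge Break & Market Tour, Cathedral Lunch & Market Tour, Cathedral Lunch & Museum Visit, Market Tour & Museum Visit — 5 in total.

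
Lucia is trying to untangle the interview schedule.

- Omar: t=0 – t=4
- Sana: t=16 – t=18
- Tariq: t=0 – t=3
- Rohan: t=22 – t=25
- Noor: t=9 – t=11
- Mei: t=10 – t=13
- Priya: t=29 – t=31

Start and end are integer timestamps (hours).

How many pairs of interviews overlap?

Sorted by start: Tariq, Omar, Noor, Mei, Sana, Rohan, Priya.
Omar starts before Tariq ends → Tariq and Omar overlap.
Noor starts after Tariq ends, so Tariq has no further overlaps.
Noor starts after Omar ends, so Omar has no further overlaps.
Mei starts before Noor ends → Noor and Mei overlap.
Sana starts after Noor ends, so Noor has no further overlaps.
Sana starts after Mei ends, so Mei has no further overlaps.
Rohan starts after Sana ends, so Sana has no further overlaps.
Priya starts after Rohan ends.
Overlapping pairs: Mei & Noor, Omar & Tariq — 2 in total.

2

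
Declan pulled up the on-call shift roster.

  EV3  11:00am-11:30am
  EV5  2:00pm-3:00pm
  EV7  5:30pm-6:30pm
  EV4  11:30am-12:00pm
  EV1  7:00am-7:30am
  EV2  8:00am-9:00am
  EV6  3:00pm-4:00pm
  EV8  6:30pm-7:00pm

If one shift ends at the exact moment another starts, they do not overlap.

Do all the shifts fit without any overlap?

Yes

Sorted by start: EV1, EV2, EV3, EV4, EV5, EV6, EV7, EV8.
EV2 starts after EV1 ends, so EV1 has no further overlaps.
EV3 starts after EV2 ends, so EV2 has no further overlaps.
EV4 starts exactly when EV3 ends (back-to-back, no overlap), so EV3 has no further overlaps.
EV5 starts after EV4 ends, so EV4 has no further overlaps.
EV6 starts exactly when EV5 ends (back-to-back, no overlap), so EV5 has no further overlaps.
EV7 starts after EV6 ends, so EV6 has no further overlaps.
EV8 starts exactly when EV7 ends (back-to-back, no overlap).
Every pair is clear; the schedule has no overlaps.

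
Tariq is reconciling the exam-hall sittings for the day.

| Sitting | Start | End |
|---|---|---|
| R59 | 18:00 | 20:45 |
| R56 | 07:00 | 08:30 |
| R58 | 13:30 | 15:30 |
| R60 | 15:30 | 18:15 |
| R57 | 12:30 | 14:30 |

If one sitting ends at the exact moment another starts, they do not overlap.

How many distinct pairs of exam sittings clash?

Sorted by start: R56, R57, R58, R60, R59.
R57 starts after R56 ends, so R56 has no further overlaps.
R58 starts before R57 ends → R57 and R58 overlap.
R60 starts after R57 ends, so R57 has no further overlaps.
R60 starts exactly when R58 ends (back-to-back, no overlap), so R58 has no further overlaps.
R59 starts before R60 ends → R60 and R59 overlap.
Overlapping pairs: R57 & R58, R59 & R60 — 2 in total.

2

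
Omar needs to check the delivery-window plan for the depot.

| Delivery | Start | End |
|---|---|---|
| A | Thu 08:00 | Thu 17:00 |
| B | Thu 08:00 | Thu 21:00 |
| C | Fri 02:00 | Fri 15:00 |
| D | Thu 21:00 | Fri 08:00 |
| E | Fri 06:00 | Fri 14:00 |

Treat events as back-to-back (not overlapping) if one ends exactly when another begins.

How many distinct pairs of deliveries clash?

Sorted by start: A, B, D, C, E.
B starts before A ends → A and B overlap.
D starts after A ends, so nothing later overlaps A either.
D starts exactly when B ends (back-to-back, no overlap), so nothing later overlaps B either.
C starts before D ends → D and C overlap.
E starts before D ends → D and E overlap.
E starts before C ends → C and E overlap.
Overlapping pairs: A & B, C & D, C & E, D & E — 4 in total.

4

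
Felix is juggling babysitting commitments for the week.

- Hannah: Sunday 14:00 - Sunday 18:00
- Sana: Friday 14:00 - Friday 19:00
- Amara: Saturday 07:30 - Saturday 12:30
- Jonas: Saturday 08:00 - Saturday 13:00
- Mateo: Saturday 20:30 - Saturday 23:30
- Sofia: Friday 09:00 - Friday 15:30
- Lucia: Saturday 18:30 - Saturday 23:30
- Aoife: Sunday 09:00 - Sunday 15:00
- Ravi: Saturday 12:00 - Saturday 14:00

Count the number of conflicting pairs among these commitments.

Two intervals overlap when each starts before the other ends.
Sorted by start: Sofia, Sana, Amara, Jonas, Ravi, Lucia, Mateo, Aoife, Hannah.
Sana starts before Sofia ends → Sofia and Sana overlap.
Amara starts after Sofia ends; Sofia is clear from here.
Amara starts after Sana ends; Sana is clear from here.
Jonas starts before Amara ends → Amara and Jonas overlap.
Ravi starts before Amara ends → Amara and Ravi overlap.
Lucia starts after Amara ends; Amara is clear from here.
Ravi starts before Jonas ends → Jonas and Ravi overlap.
Lucia starts after Jonas ends; Jonas is clear from here.
Lucia starts after Ravi ends; Ravi is clear from here.
Mateo starts before Lucia ends → Lucia and Mateo overlap.
Aoife starts after Lucia ends; Lucia is clear from here.
Aoife starts after Mateo ends; Mateo is clear from here.
Hannah starts before Aoife ends → Aoife and Hannah overlap.
Overlapping pairs: Amara & Jonas, Amara & Ravi, Aoife & Hannah, Jonas & Ravi, Lucia & Mateo, Sana & Sofia — 6 in total.

6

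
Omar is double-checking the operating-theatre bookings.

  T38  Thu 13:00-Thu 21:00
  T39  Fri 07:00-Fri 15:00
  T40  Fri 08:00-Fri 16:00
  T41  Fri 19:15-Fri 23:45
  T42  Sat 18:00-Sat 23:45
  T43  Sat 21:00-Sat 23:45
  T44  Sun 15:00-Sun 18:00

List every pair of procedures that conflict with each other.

Two intervals overlap when each starts before the other ends.
Sorted by start: T38, T39, T40, T41, T42, T43, T44.
T39 starts after T38 ends, so T38 has no further overlaps.
T40 starts before T39 ends → T39 and T40 overlap.
T41 starts after T39 ends, so T39 has no further overlaps.
T41 starts after T40 ends, so T40 has no further overlaps.
T42 starts after T41 ends, so T41 has no further overlaps.
T43 starts before T42 ends → T42 and T43 overlap.
T44 starts after T42 ends.
T44 starts after T43 ends.

T39 & T40, T42 & T43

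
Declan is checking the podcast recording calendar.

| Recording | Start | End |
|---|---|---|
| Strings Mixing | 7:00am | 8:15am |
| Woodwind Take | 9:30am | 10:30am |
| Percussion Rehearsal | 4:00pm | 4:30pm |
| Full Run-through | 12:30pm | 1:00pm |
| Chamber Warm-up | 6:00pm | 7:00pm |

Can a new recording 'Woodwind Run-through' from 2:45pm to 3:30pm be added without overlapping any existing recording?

Strings Mixing: ends 8:15am at or before Woodwind Run-through starts 2:45pm → clear.
Woodwind Take: ends 10:30am at or before Woodwind Run-through starts 2:45pm → clear.
Full Run-through: ends 1:00pm at or before Woodwind Run-through starts 2:45pm → clear.
Percussion Rehearsal: starts 4:00pm at or after Woodwind Run-through ends 3:30pm → clear.
Chamber Warm-up: starts 6:00pm at or after Woodwind Run-through ends 3:30pm → clear.

Yes — the slot is free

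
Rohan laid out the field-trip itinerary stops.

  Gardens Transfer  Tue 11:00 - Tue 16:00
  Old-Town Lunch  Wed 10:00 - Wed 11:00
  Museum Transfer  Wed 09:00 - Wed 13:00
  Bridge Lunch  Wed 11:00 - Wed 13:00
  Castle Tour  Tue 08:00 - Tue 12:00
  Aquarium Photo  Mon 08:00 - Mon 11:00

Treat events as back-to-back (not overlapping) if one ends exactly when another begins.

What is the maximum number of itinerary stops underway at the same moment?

2

Walk through starts and ends in time order (an end at T is processed before a start at T):
Mon 08:00 start Aquarium Photo → 1
Mon 11:00 end Aquarium Photo → 0
Tue 08:00 start Castle Tour → 1
Tue 11:00 start Gardens Transfer → 2
Tue 12:00 end Castle Tour → 1
Tue 16:00 end Gardens Transfer → 0
Wed 09:00 start Museum Transfer → 1
Wed 10:00 start Old-Town Lunch → 2
Wed 11:00 end Old-Town Lunch → 1
Wed 11:00 start Bridge Lunch → 2
Wed 13:00 end Bridge Lunch → 1
Wed 13:00 end Museum Transfer → 0
Peak is 2, at Tue 11:00 (Castle Tour, Gardens Transfer).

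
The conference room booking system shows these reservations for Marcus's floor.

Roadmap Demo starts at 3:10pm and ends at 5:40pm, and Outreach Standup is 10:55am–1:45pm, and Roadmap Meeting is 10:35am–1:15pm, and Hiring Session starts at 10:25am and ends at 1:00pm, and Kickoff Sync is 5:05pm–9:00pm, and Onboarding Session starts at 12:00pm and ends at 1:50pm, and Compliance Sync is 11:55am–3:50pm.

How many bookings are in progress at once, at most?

5

Sort all start/end points and keep a running count:
10:25am start Hiring Session → 1
10:35am start Roadmap Meeting → 2
10:55am start Outreach Standup → 3
11:55am start Compliance Sync → 4
12:00pm start Onboarding Session → 5
1:00pm end Hiring Session → 4
1:15pm end Roadmap Meeting → 3
1:45pm end Outreach Standup → 2
1:50pm end Onboarding Session → 1
3:10pm start Roadmap Demo → 2
3:50pm end Compliance Sync → 1
5:05pm start Kickoff Sync → 2
5:40pm end Roadmap Demo → 1
9:00pm end Kickoff Sync → 0
Peak is 5, at 12:00pm (Compliance Sync, Hiring Session, Onboarding Session, Outreach Standup, Roadmap Meeting).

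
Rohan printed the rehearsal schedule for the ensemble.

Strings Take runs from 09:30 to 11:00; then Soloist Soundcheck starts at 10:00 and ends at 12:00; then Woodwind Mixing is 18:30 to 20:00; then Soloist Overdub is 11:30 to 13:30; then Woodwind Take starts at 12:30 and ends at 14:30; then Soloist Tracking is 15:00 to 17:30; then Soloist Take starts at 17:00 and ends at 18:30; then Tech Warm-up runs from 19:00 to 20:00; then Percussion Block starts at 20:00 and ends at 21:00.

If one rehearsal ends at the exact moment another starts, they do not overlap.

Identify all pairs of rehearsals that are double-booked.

Soloist Overdub & Soloist Soundcheck, Soloist Overdub & Woodwind Take, Soloist Soundcheck & Strings Take, Soloist Take & Soloist Tracking, Tech Warm-up & Woodwind Mixing

Two intervals overlap when each starts before the other ends.
Sorted by start: Strings Take, Soloist Soundcheck, Soloist Overdub, Woodwind Take, Soloist Tracking, Soloist Take, Woodwind Mixing, Tech Warm-up, Percussion Block.
Soloist Soundcheck starts before Strings Take ends → Strings Take and Soloist Soundcheck overlap.
Soloist Overdub starts after Strings Take ends — done with Strings Take.
Soloist Overdub starts before Soloist Soundcheck ends → Soloist Soundcheck and Soloist Overdub overlap.
Woodwind Take starts after Soloist Soundcheck ends — done with Soloist Soundcheck.
Woodwind Take starts before Soloist Overdub ends → Soloist Overdub and Woodwind Take overlap.
Soloist Tracking starts after Soloist Overdub ends — done with Soloist Overdub.
Soloist Tracking starts after Woodwind Take ends — done with Woodwind Take.
Soloist Take starts before Soloist Tracking ends → Soloist Tracking and Soloist Take overlap.
Woodwind Mixing starts after Soloist Tracking ends — done with Soloist Tracking.
Woodwind Mixing starts exactly when Soloist Take ends (back-to-back, no overlap) — done with Soloist Take.
Tech Warm-up starts before Woodwind Mixing ends → Woodwind Mixing and Tech Warm-up overlap.
Percussion Block starts exactly when Woodwind Mixing ends (back-to-back, no overlap).
Percussion Block starts exactly when Tech Warm-up ends (back-to-back, no overlap).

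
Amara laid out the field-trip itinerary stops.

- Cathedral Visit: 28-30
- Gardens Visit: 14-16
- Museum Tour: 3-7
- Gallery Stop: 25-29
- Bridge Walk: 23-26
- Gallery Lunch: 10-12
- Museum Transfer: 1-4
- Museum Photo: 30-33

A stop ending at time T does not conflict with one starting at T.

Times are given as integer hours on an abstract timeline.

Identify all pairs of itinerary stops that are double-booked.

Bridge Walk & Gallery Stop, Cathedral Visit & Gallery Stop, Museum Tour & Museum Transfer

Check each pair: they overlap iff neither finishes before the other starts.
Sorted by start: Museum Transfer, Museum Tour, Gallery Lunch, Gardens Visit, Bridge Walk, Gallery Stop, Cathedral Visit, Museum Photo.
Museum Tour starts before Museum Transfer ends → Museum Transfer and Museum Tour overlap.
Gallery Lunch starts after Museum Transfer ends; Museum Transfer is clear from here.
Gallery Lunch starts after Museum Tour ends; Museum Tour is clear from here.
Gardens Visit starts after Gallery Lunch ends; Gallery Lunch is clear from here.
Bridge Walk starts after Gardens Visit ends; Gardens Visit is clear from here.
Gallery Stop starts before Bridge Walk ends → Bridge Walk and Gallery Stop overlap.
Cathedral Visit starts after Bridge Walk ends; Bridge Walk is clear from here.
Cathedral Visit starts before Gallery Stop ends → Gallery Stop and Cathedral Visit overlap.
Museum Photo starts after Gallery Stop ends.
Museum Photo starts exactly when Cathedral Visit ends (back-to-back, no overlap).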